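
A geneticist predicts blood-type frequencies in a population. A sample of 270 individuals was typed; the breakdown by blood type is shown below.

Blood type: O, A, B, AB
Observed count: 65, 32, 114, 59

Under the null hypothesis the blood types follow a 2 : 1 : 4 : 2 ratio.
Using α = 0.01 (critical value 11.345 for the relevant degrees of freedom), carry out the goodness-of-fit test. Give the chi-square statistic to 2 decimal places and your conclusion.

0.87; do not reject

Ratio total = 9. Expected counts: 270×2/9 = 60, 270×1/9 = 30, 270×4/9 = 120, 270×2/9 = 60.
O: (65 − 60)²/60 = 25/60 = 0.417
A: (32 − 30)²/30 = 4/30 = 0.133
B: (114 − 120)²/120 = 36/120 = 0.300
AB: (59 − 60)²/60 = 1/60 = 0.017
Sum = 0.87
df = 3. Since 0.87 < 11.345, we do not reject H₀.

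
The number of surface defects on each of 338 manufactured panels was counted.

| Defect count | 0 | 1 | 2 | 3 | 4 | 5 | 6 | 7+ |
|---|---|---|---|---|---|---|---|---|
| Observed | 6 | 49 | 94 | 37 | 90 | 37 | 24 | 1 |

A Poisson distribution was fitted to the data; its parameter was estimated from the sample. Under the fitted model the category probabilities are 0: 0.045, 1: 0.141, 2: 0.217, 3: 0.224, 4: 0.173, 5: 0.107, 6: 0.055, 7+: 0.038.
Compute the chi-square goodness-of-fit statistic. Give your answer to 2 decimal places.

60.74

Expected counts E_i = n·p_i: 338×0.045 = 15.21, 338×0.141 = 47.658, 338×0.217 = 73.346, 338×0.224 = 75.712, 338×0.173 = 58.474, 338×0.107 = 36.166, 338×0.055 = 18.59, 338×0.038 = 12.844.
cat         O        E   (O−E)²/E
0           6    15.21      5.577
1          49   47.658      0.038
2          94   73.346      5.816
3          37   75.712     19.794
4          90   58.474     16.997
5          37   36.166      0.019
6          24    18.59      1.574
7+          1   12.844     10.922
Sum = 60.74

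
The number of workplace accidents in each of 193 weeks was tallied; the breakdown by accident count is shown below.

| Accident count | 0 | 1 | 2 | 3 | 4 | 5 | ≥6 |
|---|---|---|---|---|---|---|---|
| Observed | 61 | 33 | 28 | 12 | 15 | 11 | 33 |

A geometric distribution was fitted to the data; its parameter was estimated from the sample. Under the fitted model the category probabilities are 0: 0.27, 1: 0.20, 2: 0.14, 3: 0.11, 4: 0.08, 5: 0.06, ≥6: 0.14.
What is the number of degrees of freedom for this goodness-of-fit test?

5

There are k = 7 categories and 1 parameter estimated from the data, so df = 7 − 1 − 1 = 5.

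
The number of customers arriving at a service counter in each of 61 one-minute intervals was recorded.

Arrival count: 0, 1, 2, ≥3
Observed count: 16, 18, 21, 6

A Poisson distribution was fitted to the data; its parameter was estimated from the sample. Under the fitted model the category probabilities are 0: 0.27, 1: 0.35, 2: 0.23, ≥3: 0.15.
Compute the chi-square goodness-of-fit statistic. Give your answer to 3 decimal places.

Expected counts E_i = n·p_i: 61×0.27 = 16.47, 61×0.35 = 21.35, 61×0.23 = 14.03, 61×0.15 = 9.15.
0: (16 − 16.47)²/16.47 = 0.2209/16.47 = 0.0134
1: (18 − 21.35)²/21.35 = 11.2225/21.35 = 0.5256
2: (21 − 14.03)²/14.03 = 48.5809/14.03 = 3.4626
≥3: (6 − 9.15)²/9.15 = 9.9225/9.15 = 1.0844
Sum = 5.086

5.086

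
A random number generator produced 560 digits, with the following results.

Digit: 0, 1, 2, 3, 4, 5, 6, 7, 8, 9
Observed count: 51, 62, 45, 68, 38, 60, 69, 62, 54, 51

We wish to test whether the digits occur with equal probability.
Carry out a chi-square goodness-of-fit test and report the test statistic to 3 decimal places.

Under H₀ each category has probability 1/10, so each expected count is 560/10 = 56.
χ² = (51−56)²/56 + (62−56)²/56 + (45−56)²/56 + (68−56)²/56 + (38−56)²/56 + (60−56)²/56 + (69−56)²/56 + (62−56)²/56 + (54−56)²/56 + (51−56)²/56
   = 0.4464 + 0.6429 + 2.1607 + 2.5714 + 5.7857 + 0.2857 + 3.0179 + 0.6429 + 0.0714 + 0.4464
Sum = 16.071

16.071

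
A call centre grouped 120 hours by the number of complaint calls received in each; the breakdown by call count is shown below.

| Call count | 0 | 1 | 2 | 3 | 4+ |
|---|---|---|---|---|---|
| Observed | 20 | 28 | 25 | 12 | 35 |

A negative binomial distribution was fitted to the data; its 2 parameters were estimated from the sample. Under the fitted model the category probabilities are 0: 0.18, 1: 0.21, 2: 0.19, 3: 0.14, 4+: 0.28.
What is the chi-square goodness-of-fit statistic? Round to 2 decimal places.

Expected counts E_i = n·p_i: 120×0.18 = 21.6, 120×0.21 = 25.2, 120×0.19 = 22.8, 120×0.14 = 16.8, 120×0.28 = 33.6.
0: (20 − 21.6)²/21.6 = 2.56/21.6 = 0.119
1: (28 − 25.2)²/25.2 = 7.84/25.2 = 0.311
2: (25 − 22.8)²/22.8 = 4.84/22.8 = 0.212
3: (12 − 16.8)²/16.8 = 23.04/16.8 = 1.371
4+: (35 − 33.6)²/33.6 = 1.96/33.6 = 0.058
Sum = 2.07

2.07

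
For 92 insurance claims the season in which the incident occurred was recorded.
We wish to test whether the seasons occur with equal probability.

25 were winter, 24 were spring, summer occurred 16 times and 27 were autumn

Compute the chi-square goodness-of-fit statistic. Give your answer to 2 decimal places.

Under H₀ each category has probability 1/4, so each expected count is 92/4 = 23.
cat         O        E   (O−E)²/E
winter     25       23      0.174
spring     24       23      0.043
summer     16       23      2.130
autumn     27       23      0.696
Sum = 3.04

3.04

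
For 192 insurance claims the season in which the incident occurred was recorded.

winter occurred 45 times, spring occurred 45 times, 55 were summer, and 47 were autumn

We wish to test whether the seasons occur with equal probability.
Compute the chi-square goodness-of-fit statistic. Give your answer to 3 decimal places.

Expected count for each of the 4 categories: 192/4 = 48.
winter: (45 − 48)²/48 = 9/48 = 0.1875
spring: (45 − 48)²/48 = 9/48 = 0.1875
summer: (55 − 48)²/48 = 49/48 = 1.0208
autumn: (47 − 48)²/48 = 1/48 = 0.0208
Sum = 1.417

1.417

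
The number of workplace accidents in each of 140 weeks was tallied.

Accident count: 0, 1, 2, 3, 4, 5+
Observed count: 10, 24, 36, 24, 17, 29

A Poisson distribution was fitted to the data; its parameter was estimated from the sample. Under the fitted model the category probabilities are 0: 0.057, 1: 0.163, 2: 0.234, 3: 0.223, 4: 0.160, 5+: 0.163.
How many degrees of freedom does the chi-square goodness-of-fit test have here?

There are k = 6 categories and 1 parameter estimated from the data, so df = 6 − 1 − 1 = 4.

4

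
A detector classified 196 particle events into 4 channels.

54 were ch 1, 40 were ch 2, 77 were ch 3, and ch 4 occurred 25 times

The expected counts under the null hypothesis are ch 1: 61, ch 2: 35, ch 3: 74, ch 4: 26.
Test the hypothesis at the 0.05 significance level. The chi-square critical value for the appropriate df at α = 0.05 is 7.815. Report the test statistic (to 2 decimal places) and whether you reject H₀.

ch 1: (54 − 61)²/61 = 49/61 = 0.803
ch 2: (40 − 35)²/35 = 25/35 = 0.714
ch 3: (77 − 74)²/74 = 9/74 = 0.122
ch 4: (25 − 26)²/26 = 1/26 = 0.038
Sum = 1.68
df = 3. Since 1.68 < 7.815, we do not reject H₀.

1.68; do not reject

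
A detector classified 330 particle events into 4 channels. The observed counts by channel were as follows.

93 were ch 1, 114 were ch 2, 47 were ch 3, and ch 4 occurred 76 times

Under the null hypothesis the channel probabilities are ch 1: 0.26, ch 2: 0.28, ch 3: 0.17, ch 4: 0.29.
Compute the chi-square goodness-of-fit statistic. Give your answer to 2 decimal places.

Expected counts E_i = n·p_i: 330×0.26 = 85.8, 330×0.28 = 92.4, 330×0.17 = 56.1, 330×0.29 = 95.7.
cat         O        E   (O−E)²/E
ch 1       93     85.8      0.604
ch 2      114     92.4      5.049
ch 3       47     56.1      1.476
ch 4       76     95.7      4.055
Sum = 11.18

11.18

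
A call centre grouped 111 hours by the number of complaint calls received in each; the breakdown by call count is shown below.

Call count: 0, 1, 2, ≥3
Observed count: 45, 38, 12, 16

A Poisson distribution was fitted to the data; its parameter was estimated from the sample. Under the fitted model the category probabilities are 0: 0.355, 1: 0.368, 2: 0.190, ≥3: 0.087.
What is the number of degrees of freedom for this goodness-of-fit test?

2

There are k = 4 categories and 1 parameter estimated from the data, so df = 4 − 1 − 1 = 2.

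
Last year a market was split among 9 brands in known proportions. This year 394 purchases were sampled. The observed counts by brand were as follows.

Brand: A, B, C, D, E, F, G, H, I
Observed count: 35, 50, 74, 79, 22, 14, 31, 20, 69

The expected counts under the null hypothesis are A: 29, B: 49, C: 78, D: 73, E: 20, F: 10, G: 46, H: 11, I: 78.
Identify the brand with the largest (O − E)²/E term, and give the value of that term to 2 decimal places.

χ² = (35−29)²/29 + (50−49)²/49 + (74−78)²/78 + (79−73)²/73 + (22−20)²/20 + (14−10)²/10 + (31−46)²/46 + (20−11)²/11 + (69−78)²/78
   = 1.241 + 0.020 + 0.205 + 0.493 + 0.200 + 1.600 + 4.891 + 7.364 + 1.038
The largest term is for H: 7.36.

H, 7.36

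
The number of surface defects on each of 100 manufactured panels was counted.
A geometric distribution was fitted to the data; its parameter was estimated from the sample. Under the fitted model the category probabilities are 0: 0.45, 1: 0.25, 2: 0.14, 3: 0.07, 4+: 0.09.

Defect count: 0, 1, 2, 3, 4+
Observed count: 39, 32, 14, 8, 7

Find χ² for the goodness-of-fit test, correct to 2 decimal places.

Expected counts E_i = n·p_i: 100×0.45 = 45, 100×0.25 = 25, 100×0.14 = 14, 100×0.07 = 7, 100×0.09 = 9.
χ² = (39−45)²/45 + (32−25)²/25 + (14−14)²/14 + (8−7)²/7 + (7−9)²/9
   = 0.800 + 1.960 + 0.000 + 0.143 + 0.444
Sum = 3.35

3.35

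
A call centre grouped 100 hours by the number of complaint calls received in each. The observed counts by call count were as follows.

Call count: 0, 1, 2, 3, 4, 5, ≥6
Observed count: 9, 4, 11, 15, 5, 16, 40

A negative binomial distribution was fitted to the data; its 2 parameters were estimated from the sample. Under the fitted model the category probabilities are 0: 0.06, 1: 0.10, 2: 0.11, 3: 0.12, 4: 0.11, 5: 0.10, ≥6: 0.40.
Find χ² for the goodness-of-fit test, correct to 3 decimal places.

12.723

Expected counts E_i = n·p_i: 100×0.06 = 6, 100×0.10 = 10, 100×0.11 = 11, 100×0.12 = 12, 100×0.11 = 11, 100×0.10 = 10, 100×0.40 = 40.
cat         O        E   (O−E)²/E
0           9        6     1.5000
1           4       10     3.6000
2          11       11     0.0000
3          15       12     0.7500
4           5       11     3.2727
5          16       10     3.6000
≥6         40       40     0.0000
Sum = 12.723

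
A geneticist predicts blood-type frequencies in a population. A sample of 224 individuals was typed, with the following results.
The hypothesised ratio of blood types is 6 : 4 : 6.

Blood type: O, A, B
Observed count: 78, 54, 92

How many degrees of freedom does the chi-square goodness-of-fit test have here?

There are k = 3 categories and no parameters were estimated from the data, so df = 3 − 1 = 2.

2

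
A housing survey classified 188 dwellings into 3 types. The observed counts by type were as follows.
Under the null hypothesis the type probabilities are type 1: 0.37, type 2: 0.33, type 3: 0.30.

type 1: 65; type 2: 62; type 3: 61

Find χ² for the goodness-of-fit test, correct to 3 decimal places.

0.674

Expected counts E_i = n·p_i: 188×0.37 = 69.56, 188×0.33 = 62.04, 188×0.30 = 56.4.
cat         O        E   (O−E)²/E
type 1     65    69.56     0.2989
type 2     62    62.04     0.0000
type 3     61     56.4     0.3752
Sum = 0.674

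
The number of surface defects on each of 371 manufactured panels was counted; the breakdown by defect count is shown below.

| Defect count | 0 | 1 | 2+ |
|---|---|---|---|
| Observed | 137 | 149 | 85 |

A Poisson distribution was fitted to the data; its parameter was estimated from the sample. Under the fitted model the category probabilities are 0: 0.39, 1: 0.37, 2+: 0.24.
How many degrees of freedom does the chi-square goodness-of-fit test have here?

1

There are k = 3 categories and 1 parameter estimated from the data, so df = 3 − 1 − 1 = 1.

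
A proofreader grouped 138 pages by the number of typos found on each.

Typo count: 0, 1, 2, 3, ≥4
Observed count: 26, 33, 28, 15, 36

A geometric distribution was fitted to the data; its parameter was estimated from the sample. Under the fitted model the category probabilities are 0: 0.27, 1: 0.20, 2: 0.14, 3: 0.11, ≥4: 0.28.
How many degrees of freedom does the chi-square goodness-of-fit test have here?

3

There are k = 5 categories and 1 parameter estimated from the data, so df = 5 − 1 − 1 = 3.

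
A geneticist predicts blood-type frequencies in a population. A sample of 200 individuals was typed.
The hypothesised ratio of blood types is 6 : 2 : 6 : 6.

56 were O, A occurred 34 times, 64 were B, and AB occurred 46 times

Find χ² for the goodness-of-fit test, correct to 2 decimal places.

Ratio total = 20. Expected counts: 200×6/20 = 60, 200×2/20 = 20, 200×6/20 = 60, 200×6/20 = 60.
O: (56 − 60)²/60 = 16/60 = 0.267
A: (34 − 20)²/20 = 196/20 = 9.800
B: (64 − 60)²/60 = 16/60 = 0.267
AB: (46 − 60)²/60 = 196/60 = 3.267
Sum = 13.60

13.60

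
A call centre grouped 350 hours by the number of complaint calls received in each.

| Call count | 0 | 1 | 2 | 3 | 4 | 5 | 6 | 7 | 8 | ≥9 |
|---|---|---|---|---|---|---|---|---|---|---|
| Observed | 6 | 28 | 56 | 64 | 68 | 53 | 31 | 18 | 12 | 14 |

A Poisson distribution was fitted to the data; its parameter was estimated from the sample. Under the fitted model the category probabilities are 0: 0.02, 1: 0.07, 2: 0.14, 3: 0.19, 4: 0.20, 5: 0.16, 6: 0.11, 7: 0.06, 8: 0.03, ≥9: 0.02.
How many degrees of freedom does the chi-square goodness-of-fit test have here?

There are k = 10 categories and 1 parameter estimated from the data, so df = 10 − 1 − 1 = 8.

8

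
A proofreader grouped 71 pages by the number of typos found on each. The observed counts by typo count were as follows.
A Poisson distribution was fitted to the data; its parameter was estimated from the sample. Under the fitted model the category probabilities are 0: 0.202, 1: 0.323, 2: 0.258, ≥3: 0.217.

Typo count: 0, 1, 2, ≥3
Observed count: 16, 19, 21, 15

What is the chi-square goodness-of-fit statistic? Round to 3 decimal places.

1.270

Expected counts E_i = n·p_i: 71×0.202 = 14.342, 71×0.323 = 22.933, 71×0.258 = 18.318, 71×0.217 = 15.407.
cat         O        E   (O−E)²/E
0          16   14.342     0.1917
1          19   22.933     0.6745
2          21   18.318     0.3927
≥3         15   15.407     0.0108
Sum = 1.270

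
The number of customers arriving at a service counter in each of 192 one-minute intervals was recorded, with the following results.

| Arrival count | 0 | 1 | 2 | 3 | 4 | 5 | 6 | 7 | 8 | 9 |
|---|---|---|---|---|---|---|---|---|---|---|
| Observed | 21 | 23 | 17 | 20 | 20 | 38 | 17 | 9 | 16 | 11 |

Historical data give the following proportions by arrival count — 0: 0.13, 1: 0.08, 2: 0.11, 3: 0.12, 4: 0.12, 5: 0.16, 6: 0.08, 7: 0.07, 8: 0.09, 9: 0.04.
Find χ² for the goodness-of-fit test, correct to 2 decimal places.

Expected counts E_i = n·p_i: 192×0.13 = 24.96, 192×0.08 = 15.36, 192×0.11 = 21.12, 192×0.12 = 23.04, 192×0.12 = 23.04, 192×0.16 = 30.72, 192×0.08 = 15.36, 192×0.07 = 13.44, 192×0.09 = 17.28, 192×0.04 = 7.68.
χ² = (21−24.96)²/24.96 + (23−15.36)²/15.36 + (17−21.12)²/21.12 + (20−23.04)²/23.04 + (20−23.04)²/23.04 + (38−30.72)²/30.72 + (17−15.36)²/15.36 + (9−13.44)²/13.44 + (16−17.28)²/17.28 + (11−7.68)²/7.68
   = 0.628 + 3.800 + 0.804 + 0.401 + 0.401 + 1.725 + 0.175 + 1.467 + 0.095 + 1.435
Sum = 10.93

10.93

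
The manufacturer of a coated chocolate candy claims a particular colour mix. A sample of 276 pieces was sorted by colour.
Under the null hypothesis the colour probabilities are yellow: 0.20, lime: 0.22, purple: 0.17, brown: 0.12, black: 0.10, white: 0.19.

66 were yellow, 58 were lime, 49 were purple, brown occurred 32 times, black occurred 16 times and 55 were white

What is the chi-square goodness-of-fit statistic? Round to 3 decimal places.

7.365

Expected counts E_i = n·p_i: 276×0.20 = 55.2, 276×0.22 = 60.72, 276×0.17 = 46.92, 276×0.12 = 33.12, 276×0.10 = 27.6, 276×0.19 = 52.44.
cat         O        E   (O−E)²/E
yellow     66     55.2     2.1130
lime       58    60.72     0.1218
purple     49    46.92     0.0922
brown      32    33.12     0.0379
black      16     27.6     4.8754
white      55    52.44     0.1250
Sum = 7.365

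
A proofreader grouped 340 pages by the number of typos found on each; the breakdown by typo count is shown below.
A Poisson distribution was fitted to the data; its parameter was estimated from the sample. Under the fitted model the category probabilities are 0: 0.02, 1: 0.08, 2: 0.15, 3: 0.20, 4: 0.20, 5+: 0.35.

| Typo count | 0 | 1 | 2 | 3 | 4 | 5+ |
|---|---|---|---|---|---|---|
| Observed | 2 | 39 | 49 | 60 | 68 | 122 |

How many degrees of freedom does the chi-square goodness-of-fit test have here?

There are k = 6 categories and 1 parameter estimated from the data, so df = 6 − 1 − 1 = 4.

4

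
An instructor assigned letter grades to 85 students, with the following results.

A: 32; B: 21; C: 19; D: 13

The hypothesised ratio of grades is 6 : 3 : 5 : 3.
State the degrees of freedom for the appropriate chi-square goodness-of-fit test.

3

There are k = 4 categories and no parameters were estimated from the data, so df = 4 − 1 = 3.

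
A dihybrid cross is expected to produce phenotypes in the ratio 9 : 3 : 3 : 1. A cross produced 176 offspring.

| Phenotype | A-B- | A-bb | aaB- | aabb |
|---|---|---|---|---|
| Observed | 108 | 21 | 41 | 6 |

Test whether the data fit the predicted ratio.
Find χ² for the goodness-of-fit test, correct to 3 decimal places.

9.394

Ratio total = 16. Expected counts: 176×9/16 = 99, 176×3/16 = 33, 176×3/16 = 33, 176×1/16 = 11.
A-B-: (108 − 99)²/99 = 81/99 = 0.8182
A-bb: (21 − 33)²/33 = 144/33 = 4.3636
aaB-: (41 − 33)²/33 = 64/33 = 1.9394
aabb: (6 − 11)²/11 = 25/11 = 2.2727
Sum = 9.394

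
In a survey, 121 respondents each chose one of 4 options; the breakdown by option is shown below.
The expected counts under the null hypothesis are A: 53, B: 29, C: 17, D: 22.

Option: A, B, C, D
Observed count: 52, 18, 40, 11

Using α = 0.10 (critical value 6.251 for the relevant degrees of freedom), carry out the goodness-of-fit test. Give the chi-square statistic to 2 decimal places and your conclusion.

40.81; reject

A: (52 − 53)²/53 = 1/53 = 0.019
B: (18 − 29)²/29 = 121/29 = 4.172
C: (40 − 17)²/17 = 529/17 = 31.118
D: (11 − 22)²/22 = 121/22 = 5.500
Sum = 40.81
df = 3. Since 40.81 > 6.251, we reject H₀.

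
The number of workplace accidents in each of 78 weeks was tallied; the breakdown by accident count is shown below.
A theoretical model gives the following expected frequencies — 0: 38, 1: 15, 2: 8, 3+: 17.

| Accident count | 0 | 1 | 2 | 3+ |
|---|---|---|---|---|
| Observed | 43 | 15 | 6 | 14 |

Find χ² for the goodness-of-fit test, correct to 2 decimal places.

cat         O        E   (O−E)²/E
0          43       38      0.658
1          15       15      0.000
2           6        8      0.500
3+         14       17      0.529
Sum = 1.69

1.69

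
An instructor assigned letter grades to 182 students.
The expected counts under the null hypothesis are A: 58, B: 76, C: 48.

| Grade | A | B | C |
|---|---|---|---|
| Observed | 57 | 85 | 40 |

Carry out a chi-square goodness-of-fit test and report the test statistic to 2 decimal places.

2.42

cat         O        E   (O−E)²/E
A          57       58      0.017
B          85       76      1.066
C          40       48      1.333
Sum = 2.42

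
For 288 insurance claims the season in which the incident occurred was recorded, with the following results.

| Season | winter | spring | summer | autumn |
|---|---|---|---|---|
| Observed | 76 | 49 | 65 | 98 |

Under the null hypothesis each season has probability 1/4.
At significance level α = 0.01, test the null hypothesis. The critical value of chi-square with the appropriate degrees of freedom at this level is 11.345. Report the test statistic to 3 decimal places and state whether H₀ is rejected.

Under H₀ each category has probability 1/4, so each expected count is 288/4 = 72.
winter: (76 − 72)²/72 = 16/72 = 0.2222
spring: (49 − 72)²/72 = 529/72 = 7.3472
summer: (65 − 72)²/72 = 49/72 = 0.6806
autumn: (98 − 72)²/72 = 676/72 = 9.3889
Sum = 17.639
df = 3. Since 17.639 > 11.345, we reject H₀.

17.639; reject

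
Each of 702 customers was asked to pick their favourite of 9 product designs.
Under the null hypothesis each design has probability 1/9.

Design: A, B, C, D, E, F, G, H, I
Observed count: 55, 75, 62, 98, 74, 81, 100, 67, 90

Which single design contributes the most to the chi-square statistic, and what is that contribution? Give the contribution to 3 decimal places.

Under H₀ each category has probability 1/9, so each expected count is 702/9 = 78.
A: (55 − 78)²/78 = 529/78 = 6.7821
B: (75 − 78)²/78 = 9/78 = 0.1154
C: (62 − 78)²/78 = 256/78 = 3.2821
D: (98 − 78)²/78 = 400/78 = 5.1282
E: (74 − 78)²/78 = 16/78 = 0.2051
F: (81 − 78)²/78 = 9/78 = 0.1154
G: (100 − 78)²/78 = 484/78 = 6.2051
H: (67 − 78)²/78 = 121/78 = 1.5513
I: (90 − 78)²/78 = 144/78 = 1.8462
The largest term is for A: 6.782.

A, 6.782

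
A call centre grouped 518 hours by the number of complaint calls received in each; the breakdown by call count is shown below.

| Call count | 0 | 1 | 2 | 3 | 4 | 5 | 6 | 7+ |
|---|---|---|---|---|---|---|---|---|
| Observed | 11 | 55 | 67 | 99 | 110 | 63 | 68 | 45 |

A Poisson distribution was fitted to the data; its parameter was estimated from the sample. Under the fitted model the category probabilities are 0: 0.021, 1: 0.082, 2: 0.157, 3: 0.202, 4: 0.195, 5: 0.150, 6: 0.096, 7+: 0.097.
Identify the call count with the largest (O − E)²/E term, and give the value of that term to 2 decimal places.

Expected counts E_i = n·p_i: 518×0.021 = 10.878, 518×0.082 = 42.476, 518×0.157 = 81.326, 518×0.202 = 104.636, 518×0.195 = 101.01, 518×0.150 = 77.7, 518×0.096 = 49.728, 518×0.097 = 50.246.
χ² = (11−10.878)²/10.878 + (55−42.476)²/42.476 + (67−81.326)²/81.326 + (99−104.636)²/104.636 + (110−101.01)²/101.01 + (63−77.7)²/77.7 + (68−49.728)²/49.728 + (45−50.246)²/50.246
   = 0.001 + 3.693 + 2.524 + 0.304 + 0.800 + 2.781 + 6.714 + 0.548
The largest term is for 6: 6.71.

6, 6.71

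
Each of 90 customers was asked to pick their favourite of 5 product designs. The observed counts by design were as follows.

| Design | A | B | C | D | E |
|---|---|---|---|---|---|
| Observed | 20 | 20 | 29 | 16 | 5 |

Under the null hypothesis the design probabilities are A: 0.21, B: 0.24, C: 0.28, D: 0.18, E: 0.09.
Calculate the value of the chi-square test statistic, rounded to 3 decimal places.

1.944

Expected counts E_i = n·p_i: 90×0.21 = 18.9, 90×0.24 = 21.6, 90×0.28 = 25.2, 90×0.18 = 16.2, 90×0.09 = 8.1.
A: (20 − 18.9)²/18.9 = 1.21/18.9 = 0.0640
B: (20 − 21.6)²/21.6 = 2.56/21.6 = 0.1185
C: (29 − 25.2)²/25.2 = 14.44/25.2 = 0.5730
D: (16 − 16.2)²/16.2 = 0.04/16.2 = 0.0025
E: (5 − 8.1)²/8.1 = 9.61/8.1 = 1.1864
Sum = 1.944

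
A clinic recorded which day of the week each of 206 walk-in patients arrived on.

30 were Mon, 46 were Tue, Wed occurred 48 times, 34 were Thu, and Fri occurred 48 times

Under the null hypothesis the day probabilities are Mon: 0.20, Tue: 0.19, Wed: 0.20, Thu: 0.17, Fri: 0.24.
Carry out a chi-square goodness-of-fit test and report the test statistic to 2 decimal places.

Expected counts E_i = n·p_i: 206×0.20 = 41.2, 206×0.19 = 39.14, 206×0.20 = 41.2, 206×0.17 = 35.02, 206×0.24 = 49.44.
χ² = (30−41.2)²/41.2 + (46−39.14)²/39.14 + (48−41.2)²/41.2 + (34−35.02)²/35.02 + (48−49.44)²/49.44
   = 3.045 + 1.202 + 1.122 + 0.030 + 0.042
Sum = 5.44

5.44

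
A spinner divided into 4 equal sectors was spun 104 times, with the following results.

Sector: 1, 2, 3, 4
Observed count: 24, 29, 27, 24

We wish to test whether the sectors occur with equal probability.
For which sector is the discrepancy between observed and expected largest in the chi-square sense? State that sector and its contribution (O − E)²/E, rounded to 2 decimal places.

2, 0.35

Under H₀ each category has probability 1/4, so each expected count is 104/4 = 26.
χ² = (24−26)²/26 + (29−26)²/26 + (27−26)²/26 + (24−26)²/26
   = 0.154 + 0.346 + 0.038 + 0.154
The largest term is for 2: 0.35.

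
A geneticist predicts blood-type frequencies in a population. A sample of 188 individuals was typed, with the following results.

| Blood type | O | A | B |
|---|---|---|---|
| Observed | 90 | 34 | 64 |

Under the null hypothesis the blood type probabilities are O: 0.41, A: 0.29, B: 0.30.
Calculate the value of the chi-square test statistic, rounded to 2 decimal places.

Expected counts E_i = n·p_i: 188×0.41 = 77.08, 188×0.29 = 54.52, 188×0.30 = 56.4.
χ² = (90−77.08)²/77.08 + (34−54.52)²/54.52 + (64−56.4)²/56.4
   = 2.166 + 7.723 + 1.024
Sum = 10.91

10.91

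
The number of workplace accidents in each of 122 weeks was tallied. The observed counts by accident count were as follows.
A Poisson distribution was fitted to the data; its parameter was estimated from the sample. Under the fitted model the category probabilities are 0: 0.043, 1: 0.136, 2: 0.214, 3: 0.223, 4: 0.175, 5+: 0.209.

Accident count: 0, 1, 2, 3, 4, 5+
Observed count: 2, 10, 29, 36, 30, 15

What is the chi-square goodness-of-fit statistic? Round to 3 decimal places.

Expected counts E_i = n·p_i: 122×0.043 = 5.246, 122×0.136 = 16.592, 122×0.214 = 26.108, 122×0.223 = 27.206, 122×0.175 = 21.35, 122×0.209 = 25.498.
cat         O        E   (O−E)²/E
0           2    5.246     2.0085
1          10   16.592     2.6190
2          29   26.108     0.3203
3          36   27.206     2.8426
4          30    21.35     3.5046
5+         15   25.498     4.3222
Sum = 15.617

15.617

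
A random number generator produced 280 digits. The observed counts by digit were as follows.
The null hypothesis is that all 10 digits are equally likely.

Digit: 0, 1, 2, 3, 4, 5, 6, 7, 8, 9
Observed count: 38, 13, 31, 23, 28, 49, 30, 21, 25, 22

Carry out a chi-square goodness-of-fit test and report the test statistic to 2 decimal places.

Under H₀ each category has probability 1/10, so each expected count is 280/10 = 28.
χ² = (38−28)²/28 + (13−28)²/28 + (31−28)²/28 + (23−28)²/28 + (28−28)²/28 + (49−28)²/28 + (30−28)²/28 + (21−28)²/28 + (25−28)²/28 + (22−28)²/28
   = 3.571 + 8.036 + 0.321 + 0.893 + 0.000 + 15.750 + 0.143 + 1.750 + 0.321 + 1.286
Sum = 32.07

32.07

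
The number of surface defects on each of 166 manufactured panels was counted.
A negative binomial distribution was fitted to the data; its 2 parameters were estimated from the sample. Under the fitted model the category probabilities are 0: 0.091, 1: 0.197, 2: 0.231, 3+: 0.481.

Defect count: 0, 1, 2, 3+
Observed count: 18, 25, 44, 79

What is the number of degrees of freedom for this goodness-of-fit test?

There are k = 4 categories and 2 parameters estimated from the data, so df = 4 − 1 − 2 = 1.

1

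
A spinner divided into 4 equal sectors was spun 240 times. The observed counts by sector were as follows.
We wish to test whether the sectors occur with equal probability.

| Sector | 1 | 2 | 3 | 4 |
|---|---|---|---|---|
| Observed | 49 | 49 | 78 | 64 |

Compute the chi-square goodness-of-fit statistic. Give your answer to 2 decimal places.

Under H₀ each category has probability 1/4, so each expected count is 240/4 = 60.
cat         O        E   (O−E)²/E
1          49       60      2.017
2          49       60      2.017
3          78       60      5.400
4          64       60      0.267
Sum = 9.70

9.70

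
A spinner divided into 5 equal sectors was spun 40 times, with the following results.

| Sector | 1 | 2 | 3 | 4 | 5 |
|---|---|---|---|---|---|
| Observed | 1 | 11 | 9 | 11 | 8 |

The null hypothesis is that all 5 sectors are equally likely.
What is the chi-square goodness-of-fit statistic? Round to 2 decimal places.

Expected count for each of the 5 categories: 40/5 = 8.
χ² = (1−8)²/8 + (11−8)²/8 + (9−8)²/8 + (11−8)²/8 + (8−8)²/8
   = 6.125 + 1.125 + 0.125 + 1.125 + 0.000
Sum = 8.50

8.50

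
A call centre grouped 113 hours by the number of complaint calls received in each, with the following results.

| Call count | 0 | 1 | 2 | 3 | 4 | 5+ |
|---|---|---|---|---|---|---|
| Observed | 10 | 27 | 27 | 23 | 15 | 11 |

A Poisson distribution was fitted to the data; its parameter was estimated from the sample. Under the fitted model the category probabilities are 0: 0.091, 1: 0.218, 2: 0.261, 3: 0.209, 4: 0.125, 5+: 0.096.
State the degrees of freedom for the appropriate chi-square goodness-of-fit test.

There are k = 6 categories and 1 parameter estimated from the data, so df = 6 − 1 − 1 = 4.

4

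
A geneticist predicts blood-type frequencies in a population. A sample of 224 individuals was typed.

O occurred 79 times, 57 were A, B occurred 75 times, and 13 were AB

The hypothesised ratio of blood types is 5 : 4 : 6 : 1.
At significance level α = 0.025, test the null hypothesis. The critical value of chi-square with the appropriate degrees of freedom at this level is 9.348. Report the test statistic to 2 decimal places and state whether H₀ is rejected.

2.21; do not reject

Ratio total = 16. Expected counts: 224×5/16 = 70, 224×4/16 = 56, 224×6/16 = 84, 224×1/16 = 14.
O: (79 − 70)²/70 = 81/70 = 1.157
A: (57 − 56)²/56 = 1/56 = 0.018
B: (75 − 84)²/84 = 81/84 = 0.964
AB: (13 − 14)²/14 = 1/14 = 0.071
Sum = 2.21
df = 3. Since 2.21 < 9.348, we do not reject H₀.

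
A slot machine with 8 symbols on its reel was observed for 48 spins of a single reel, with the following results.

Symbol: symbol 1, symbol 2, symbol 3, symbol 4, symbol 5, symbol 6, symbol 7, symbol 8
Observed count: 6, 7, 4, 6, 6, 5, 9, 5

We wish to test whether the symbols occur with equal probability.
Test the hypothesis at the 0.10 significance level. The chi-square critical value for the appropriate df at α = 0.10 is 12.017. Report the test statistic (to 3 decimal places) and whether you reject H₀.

2.667; do not reject

Expected count for each of the 8 categories: 48/8 = 6.
χ² = (6−6)²/6 + (7−6)²/6 + (4−6)²/6 + (6−6)²/6 + (6−6)²/6 + (5−6)²/6 + (9−6)²/6 + (5−6)²/6
   = 0.0000 + 0.1667 + 0.6667 + 0.0000 + 0.0000 + 0.1667 + 1.5000 + 0.1667
Sum = 2.667
df = 7. Since 2.667 < 12.017, we do not reject H₀.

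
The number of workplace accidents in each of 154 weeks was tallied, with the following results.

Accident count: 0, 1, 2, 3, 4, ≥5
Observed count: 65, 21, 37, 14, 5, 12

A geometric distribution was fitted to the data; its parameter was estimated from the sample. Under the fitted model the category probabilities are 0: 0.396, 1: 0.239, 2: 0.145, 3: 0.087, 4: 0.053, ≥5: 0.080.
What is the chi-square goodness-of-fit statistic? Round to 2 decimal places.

Expected counts E_i = n·p_i: 154×0.396 = 60.984, 154×0.239 = 36.806, 154×0.145 = 22.33, 154×0.087 = 13.398, 154×0.053 = 8.162, 154×0.080 = 12.32.
cat         O        E   (O−E)²/E
0          65   60.984      0.264
1          21   36.806      6.788
2          37    22.33      9.638
3          14   13.398      0.027
4           5    8.162      1.225
≥5         12    12.32      0.008
Sum = 17.95

17.95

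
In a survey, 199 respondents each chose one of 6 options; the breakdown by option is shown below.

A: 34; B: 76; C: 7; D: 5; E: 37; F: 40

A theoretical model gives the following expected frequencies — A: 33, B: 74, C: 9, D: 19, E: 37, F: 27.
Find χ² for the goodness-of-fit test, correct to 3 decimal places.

A: (34 − 33)²/33 = 1/33 = 0.0303
B: (76 − 74)²/74 = 4/74 = 0.0541
C: (7 − 9)²/9 = 4/9 = 0.4444
D: (5 − 19)²/19 = 196/19 = 10.3158
E: (37 − 37)²/37 = 0/37 = 0.0000
F: (40 − 27)²/27 = 169/27 = 6.2593
Sum = 17.104

17.104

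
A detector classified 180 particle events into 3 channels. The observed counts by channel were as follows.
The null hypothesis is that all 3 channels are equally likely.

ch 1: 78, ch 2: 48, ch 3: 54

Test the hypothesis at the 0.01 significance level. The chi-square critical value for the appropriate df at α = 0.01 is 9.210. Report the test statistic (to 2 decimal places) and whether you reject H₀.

8.40; do not reject

Under H₀ each category has probability 1/3, so each expected count is 180/3 = 60.
χ² = (78−60)²/60 + (48−60)²/60 + (54−60)²/60
   = 5.400 + 2.400 + 0.600
Sum = 8.40
df = 2. Since 8.40 < 9.210, we do not reject H₀.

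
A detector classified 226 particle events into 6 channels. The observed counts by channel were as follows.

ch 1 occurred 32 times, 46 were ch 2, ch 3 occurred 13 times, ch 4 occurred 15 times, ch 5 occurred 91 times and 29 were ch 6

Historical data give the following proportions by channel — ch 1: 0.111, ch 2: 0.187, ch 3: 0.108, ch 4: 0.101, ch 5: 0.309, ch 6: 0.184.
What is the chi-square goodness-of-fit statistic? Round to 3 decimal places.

Expected counts E_i = n·p_i: 226×0.111 = 25.086, 226×0.187 = 42.262, 226×0.108 = 24.408, 226×0.101 = 22.826, 226×0.309 = 69.834, 226×0.184 = 41.584.
χ² = (32−25.086)²/25.086 + (46−42.262)²/42.262 + (13−24.408)²/24.408 + (15−22.826)²/22.826 + (91−69.834)²/69.834 + (29−41.584)²/41.584
   = 1.9056 + 0.3306 + 5.3320 + 2.6832 + 6.4152 + 3.8081
Sum = 20.475

20.475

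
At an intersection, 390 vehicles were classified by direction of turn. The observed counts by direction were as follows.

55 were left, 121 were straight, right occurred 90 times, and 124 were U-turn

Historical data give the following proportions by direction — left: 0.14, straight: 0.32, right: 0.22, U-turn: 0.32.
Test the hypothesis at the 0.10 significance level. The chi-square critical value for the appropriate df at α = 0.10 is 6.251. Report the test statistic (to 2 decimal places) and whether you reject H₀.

0.33; do not reject

Expected counts E_i = n·p_i: 390×0.14 = 54.6, 390×0.32 = 124.8, 390×0.22 = 85.8, 390×0.32 = 124.8.
cat           O        E   (O−E)²/E
left         55     54.6      0.003
straight    121    124.8      0.116
right        90     85.8      0.206
U-turn      124    124.8      0.005
Sum = 0.33
df = 3. Since 0.33 < 6.251, we do not reject H₀.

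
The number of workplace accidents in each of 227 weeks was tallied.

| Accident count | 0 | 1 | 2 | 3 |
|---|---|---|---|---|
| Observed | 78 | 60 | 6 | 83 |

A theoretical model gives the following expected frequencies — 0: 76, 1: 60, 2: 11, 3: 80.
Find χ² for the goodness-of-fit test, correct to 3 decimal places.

2.438

0: (78 − 76)²/76 = 4/76 = 0.0526
1: (60 − 60)²/60 = 0/60 = 0.0000
2: (6 − 11)²/11 = 25/11 = 2.2727
3: (83 − 80)²/80 = 9/80 = 0.1125
Sum = 2.438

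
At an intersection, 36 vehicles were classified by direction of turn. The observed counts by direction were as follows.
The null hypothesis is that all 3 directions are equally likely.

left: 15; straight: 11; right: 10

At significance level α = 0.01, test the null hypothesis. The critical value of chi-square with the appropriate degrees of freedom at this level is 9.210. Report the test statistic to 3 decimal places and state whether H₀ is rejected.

Expected count for each of the 3 categories: 36/3 = 12.
χ² = (15−12)²/12 + (11−12)²/12 + (10−12)²/12
   = 0.7500 + 0.0833 + 0.3333
Sum = 1.167
df = 2. Since 1.167 < 9.210, we do not reject H₀.

1.167; do not reject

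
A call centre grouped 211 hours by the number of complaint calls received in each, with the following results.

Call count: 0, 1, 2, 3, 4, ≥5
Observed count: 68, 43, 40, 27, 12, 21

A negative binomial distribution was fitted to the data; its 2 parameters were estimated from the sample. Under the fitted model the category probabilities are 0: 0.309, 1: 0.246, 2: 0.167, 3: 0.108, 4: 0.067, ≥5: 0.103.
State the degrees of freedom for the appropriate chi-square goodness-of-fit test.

3

There are k = 6 categories and 2 parameters estimated from the data, so df = 6 − 1 − 2 = 3.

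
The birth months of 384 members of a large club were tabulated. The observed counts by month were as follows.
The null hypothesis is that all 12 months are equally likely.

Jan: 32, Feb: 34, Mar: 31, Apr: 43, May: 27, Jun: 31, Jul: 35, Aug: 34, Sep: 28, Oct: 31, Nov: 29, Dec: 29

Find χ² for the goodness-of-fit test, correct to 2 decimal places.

Under H₀ each category has probability 1/12, so each expected count is 384/12 = 32.
χ² = (32−32)²/32 + (34−32)²/32 + (31−32)²/32 + (43−32)²/32 + (27−32)²/32 + (31−32)²/32 + (35−32)²/32 + (34−32)²/32 + (28−32)²/32 + (31−32)²/32 + (29−32)²/32 + (29−32)²/32
   = 0.000 + 0.125 + 0.031 + 3.781 + 0.781 + 0.031 + 0.281 + 0.125 + 0.500 + 0.031 + 0.281 + 0.281
Sum = 6.25

6.25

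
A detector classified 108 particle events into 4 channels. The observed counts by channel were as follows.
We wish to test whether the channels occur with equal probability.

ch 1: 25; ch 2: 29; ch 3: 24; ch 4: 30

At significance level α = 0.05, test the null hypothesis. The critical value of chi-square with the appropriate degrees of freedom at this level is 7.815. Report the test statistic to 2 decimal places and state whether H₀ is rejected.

Expected count for each of the 4 categories: 108/4 = 27.
cat         O        E   (O−E)²/E
ch 1       25       27      0.148
ch 2       29       27      0.148
ch 3       24       27      0.333
ch 4       30       27      0.333
Sum = 0.96
df = 3. Since 0.96 < 7.815, we do not reject H₀.

0.96; do not reject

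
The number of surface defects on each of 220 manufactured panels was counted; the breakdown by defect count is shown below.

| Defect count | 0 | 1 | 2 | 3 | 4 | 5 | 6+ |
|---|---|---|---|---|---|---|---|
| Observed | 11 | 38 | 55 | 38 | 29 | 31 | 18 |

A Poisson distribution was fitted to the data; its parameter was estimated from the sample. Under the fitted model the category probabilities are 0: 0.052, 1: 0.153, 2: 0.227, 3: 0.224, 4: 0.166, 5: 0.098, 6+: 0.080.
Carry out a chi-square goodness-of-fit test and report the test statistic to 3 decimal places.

Expected counts E_i = n·p_i: 220×0.052 = 11.44, 220×0.153 = 33.66, 220×0.227 = 49.94, 220×0.224 = 49.28, 220×0.166 = 36.52, 220×0.098 = 21.56, 220×0.080 = 17.6.
cat         O        E   (O−E)²/E
0          11    11.44     0.0169
1          38    33.66     0.5596
2          55    49.94     0.5127
3          38    49.28     2.5819
4          29    36.52     1.5485
5          31    21.56     4.1333
6+         18     17.6     0.0091
Sum = 9.362

9.362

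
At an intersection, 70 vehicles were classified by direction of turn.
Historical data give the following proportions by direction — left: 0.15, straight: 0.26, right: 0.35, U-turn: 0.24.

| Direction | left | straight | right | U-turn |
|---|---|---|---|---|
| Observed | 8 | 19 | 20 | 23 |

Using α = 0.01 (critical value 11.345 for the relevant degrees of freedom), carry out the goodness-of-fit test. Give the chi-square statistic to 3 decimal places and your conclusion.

Expected counts E_i = n·p_i: 70×0.15 = 10.5, 70×0.26 = 18.2, 70×0.35 = 24.5, 70×0.24 = 16.8.
cat           O        E   (O−E)²/E
left          8     10.5     0.5952
straight     19     18.2     0.0352
right        20     24.5     0.8265
U-turn       23     16.8     2.2881
Sum = 3.745
df = 3. Since 3.745 < 11.345, we do not reject H₀.

3.745; do not reject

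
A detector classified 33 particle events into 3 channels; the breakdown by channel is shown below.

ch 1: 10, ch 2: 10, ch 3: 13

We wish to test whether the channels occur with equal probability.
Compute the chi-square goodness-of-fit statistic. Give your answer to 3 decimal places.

Under H₀ each category has probability 1/3, so each expected count is 33/3 = 11.
χ² = (10−11)²/11 + (10−11)²/11 + (13−11)²/11
   = 0.0909 + 0.0909 + 0.3636
Sum = 0.545

0.545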